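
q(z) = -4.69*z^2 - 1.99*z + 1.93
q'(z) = -9.38*z - 1.99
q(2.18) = -24.70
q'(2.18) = -22.44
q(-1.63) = -7.29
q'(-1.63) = 13.30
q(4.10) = -85.07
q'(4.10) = -40.45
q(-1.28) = -3.21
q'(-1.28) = 10.02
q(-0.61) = 1.40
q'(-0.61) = 3.73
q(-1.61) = -7.02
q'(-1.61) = 13.11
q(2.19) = -24.92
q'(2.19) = -22.53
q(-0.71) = 0.98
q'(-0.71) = 4.67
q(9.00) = -395.87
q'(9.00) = -86.41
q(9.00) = -395.87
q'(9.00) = -86.41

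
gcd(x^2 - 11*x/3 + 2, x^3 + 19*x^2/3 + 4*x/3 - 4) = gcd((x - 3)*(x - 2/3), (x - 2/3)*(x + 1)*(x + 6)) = x - 2/3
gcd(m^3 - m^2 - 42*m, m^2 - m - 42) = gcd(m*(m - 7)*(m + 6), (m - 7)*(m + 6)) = m^2 - m - 42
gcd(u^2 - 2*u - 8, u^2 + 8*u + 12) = u + 2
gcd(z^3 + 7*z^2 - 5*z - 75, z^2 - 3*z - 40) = z + 5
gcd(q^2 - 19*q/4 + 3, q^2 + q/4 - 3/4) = q - 3/4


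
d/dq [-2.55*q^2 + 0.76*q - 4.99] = 0.76 - 5.1*q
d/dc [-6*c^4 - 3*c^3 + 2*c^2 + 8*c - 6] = -24*c^3 - 9*c^2 + 4*c + 8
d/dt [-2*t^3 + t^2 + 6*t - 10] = -6*t^2 + 2*t + 6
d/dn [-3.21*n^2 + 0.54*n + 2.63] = 0.54 - 6.42*n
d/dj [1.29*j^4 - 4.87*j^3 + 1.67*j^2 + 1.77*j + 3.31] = 5.16*j^3 - 14.61*j^2 + 3.34*j + 1.77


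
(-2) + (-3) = -5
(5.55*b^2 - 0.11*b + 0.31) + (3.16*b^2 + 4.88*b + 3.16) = 8.71*b^2 + 4.77*b + 3.47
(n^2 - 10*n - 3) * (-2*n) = -2*n^3 + 20*n^2 + 6*n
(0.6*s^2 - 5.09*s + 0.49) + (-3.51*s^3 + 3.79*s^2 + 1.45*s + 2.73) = -3.51*s^3 + 4.39*s^2 - 3.64*s + 3.22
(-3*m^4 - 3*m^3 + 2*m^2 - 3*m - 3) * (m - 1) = -3*m^5 + 5*m^3 - 5*m^2 + 3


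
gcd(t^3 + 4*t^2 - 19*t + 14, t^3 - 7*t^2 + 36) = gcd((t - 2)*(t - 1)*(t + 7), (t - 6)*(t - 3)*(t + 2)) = 1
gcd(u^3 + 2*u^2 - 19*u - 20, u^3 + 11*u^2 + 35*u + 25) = u^2 + 6*u + 5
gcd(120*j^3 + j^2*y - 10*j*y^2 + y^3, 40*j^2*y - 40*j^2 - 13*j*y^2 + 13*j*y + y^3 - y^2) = 40*j^2 - 13*j*y + y^2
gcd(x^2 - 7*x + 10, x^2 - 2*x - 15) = x - 5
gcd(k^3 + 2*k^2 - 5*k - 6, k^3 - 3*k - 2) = k^2 - k - 2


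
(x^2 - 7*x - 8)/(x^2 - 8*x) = (x + 1)/x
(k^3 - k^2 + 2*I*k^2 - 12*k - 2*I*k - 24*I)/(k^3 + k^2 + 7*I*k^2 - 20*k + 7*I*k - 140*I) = (k^2 + k*(3 + 2*I) + 6*I)/(k^2 + k*(5 + 7*I) + 35*I)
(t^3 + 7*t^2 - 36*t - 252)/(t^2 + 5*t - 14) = (t^2 - 36)/(t - 2)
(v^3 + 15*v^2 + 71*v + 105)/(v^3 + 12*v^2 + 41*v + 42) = (v + 5)/(v + 2)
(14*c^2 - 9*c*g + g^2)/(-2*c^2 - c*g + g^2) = (-7*c + g)/(c + g)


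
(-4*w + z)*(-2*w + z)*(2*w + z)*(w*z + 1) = 16*w^4*z - 4*w^3*z^2 + 16*w^3 - 4*w^2*z^3 - 4*w^2*z + w*z^4 - 4*w*z^2 + z^3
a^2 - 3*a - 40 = (a - 8)*(a + 5)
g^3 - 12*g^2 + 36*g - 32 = (g - 8)*(g - 2)^2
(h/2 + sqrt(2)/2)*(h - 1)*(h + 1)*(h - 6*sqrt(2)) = h^4/2 - 5*sqrt(2)*h^3/2 - 13*h^2/2 + 5*sqrt(2)*h/2 + 6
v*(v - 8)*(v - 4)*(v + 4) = v^4 - 8*v^3 - 16*v^2 + 128*v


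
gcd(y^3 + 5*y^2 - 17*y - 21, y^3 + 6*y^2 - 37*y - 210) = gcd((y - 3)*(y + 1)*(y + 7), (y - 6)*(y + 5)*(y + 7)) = y + 7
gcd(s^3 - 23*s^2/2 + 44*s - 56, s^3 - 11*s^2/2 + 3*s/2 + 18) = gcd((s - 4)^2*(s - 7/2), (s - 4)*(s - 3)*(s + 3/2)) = s - 4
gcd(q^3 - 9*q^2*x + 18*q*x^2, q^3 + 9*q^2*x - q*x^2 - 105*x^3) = -q + 3*x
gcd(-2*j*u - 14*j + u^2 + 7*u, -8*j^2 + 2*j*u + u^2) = -2*j + u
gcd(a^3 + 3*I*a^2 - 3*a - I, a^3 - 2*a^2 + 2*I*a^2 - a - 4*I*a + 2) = a^2 + 2*I*a - 1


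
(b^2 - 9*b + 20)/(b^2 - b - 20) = (b - 4)/(b + 4)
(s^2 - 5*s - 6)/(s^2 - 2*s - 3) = (s - 6)/(s - 3)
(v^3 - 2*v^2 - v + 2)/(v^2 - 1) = v - 2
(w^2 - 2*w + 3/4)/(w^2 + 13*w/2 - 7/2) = (w - 3/2)/(w + 7)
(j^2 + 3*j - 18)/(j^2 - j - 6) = (j + 6)/(j + 2)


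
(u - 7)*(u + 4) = u^2 - 3*u - 28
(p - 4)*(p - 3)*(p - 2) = p^3 - 9*p^2 + 26*p - 24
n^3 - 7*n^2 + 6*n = n*(n - 6)*(n - 1)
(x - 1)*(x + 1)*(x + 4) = x^3 + 4*x^2 - x - 4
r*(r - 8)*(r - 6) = r^3 - 14*r^2 + 48*r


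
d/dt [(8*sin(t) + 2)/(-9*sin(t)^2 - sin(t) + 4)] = 2*(36*sin(t)^2 + 18*sin(t) + 17)*cos(t)/(9*sin(t)^2 + sin(t) - 4)^2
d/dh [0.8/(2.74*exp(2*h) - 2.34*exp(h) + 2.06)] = (1.872 - 4.384*exp(h))*exp(h)/(2.74*exp(2*h) - 2.34*exp(h) + 2.06)^2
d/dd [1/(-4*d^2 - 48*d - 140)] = (d + 6)/(2*(d^2 + 12*d + 35)^2)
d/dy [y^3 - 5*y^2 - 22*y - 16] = 3*y^2 - 10*y - 22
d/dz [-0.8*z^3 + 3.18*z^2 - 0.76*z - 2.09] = -2.4*z^2 + 6.36*z - 0.76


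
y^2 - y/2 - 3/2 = (y - 3/2)*(y + 1)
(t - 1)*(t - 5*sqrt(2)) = t^2 - 5*sqrt(2)*t - t + 5*sqrt(2)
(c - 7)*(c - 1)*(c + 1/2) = c^3 - 15*c^2/2 + 3*c + 7/2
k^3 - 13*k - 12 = (k - 4)*(k + 1)*(k + 3)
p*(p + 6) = p^2 + 6*p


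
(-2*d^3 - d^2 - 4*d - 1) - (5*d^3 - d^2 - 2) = -7*d^3 - 4*d + 1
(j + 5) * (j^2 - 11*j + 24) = j^3 - 6*j^2 - 31*j + 120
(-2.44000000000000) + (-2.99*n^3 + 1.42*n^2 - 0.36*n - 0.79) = -2.99*n^3 + 1.42*n^2 - 0.36*n - 3.23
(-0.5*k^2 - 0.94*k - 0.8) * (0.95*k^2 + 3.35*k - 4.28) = -0.475*k^4 - 2.568*k^3 - 1.769*k^2 + 1.3432*k + 3.424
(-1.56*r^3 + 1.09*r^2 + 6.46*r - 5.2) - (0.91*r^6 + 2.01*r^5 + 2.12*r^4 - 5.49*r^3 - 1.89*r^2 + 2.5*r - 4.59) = -0.91*r^6 - 2.01*r^5 - 2.12*r^4 + 3.93*r^3 + 2.98*r^2 + 3.96*r - 0.61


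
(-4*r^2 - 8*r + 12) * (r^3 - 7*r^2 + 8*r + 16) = -4*r^5 + 20*r^4 + 36*r^3 - 212*r^2 - 32*r + 192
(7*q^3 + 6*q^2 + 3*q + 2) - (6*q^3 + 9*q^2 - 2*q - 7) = q^3 - 3*q^2 + 5*q + 9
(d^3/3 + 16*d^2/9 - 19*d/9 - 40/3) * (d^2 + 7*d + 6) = d^5/3 + 37*d^4/9 + 37*d^3/3 - 157*d^2/9 - 106*d - 80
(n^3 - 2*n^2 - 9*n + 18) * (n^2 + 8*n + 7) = n^5 + 6*n^4 - 18*n^3 - 68*n^2 + 81*n + 126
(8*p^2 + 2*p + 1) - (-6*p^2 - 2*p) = 14*p^2 + 4*p + 1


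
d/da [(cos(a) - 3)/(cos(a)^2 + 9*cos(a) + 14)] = (cos(a)^2 - 6*cos(a) - 41)*sin(a)/(cos(a)^2 + 9*cos(a) + 14)^2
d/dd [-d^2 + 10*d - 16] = 10 - 2*d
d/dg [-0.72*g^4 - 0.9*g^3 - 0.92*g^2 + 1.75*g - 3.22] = -2.88*g^3 - 2.7*g^2 - 1.84*g + 1.75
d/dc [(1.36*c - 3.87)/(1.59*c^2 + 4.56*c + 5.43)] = (-2.1624*c^2 + 12.3066*c + 25.032)/(2.5281*c^4 + 14.5008*c^3 + 38.061*c^2 + 49.5216*c + 29.4849)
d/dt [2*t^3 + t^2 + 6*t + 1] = 6*t^2 + 2*t + 6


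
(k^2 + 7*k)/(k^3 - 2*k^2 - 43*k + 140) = k/(k^2 - 9*k + 20)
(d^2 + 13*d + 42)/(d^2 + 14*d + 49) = (d + 6)/(d + 7)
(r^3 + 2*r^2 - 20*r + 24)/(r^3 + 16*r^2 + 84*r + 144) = (r^2 - 4*r + 4)/(r^2 + 10*r + 24)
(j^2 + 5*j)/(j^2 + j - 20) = j/(j - 4)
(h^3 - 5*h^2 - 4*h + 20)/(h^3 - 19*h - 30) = (h - 2)/(h + 3)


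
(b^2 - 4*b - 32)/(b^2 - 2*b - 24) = (b - 8)/(b - 6)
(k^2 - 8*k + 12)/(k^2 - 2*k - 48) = (-k^2 + 8*k - 12)/(-k^2 + 2*k + 48)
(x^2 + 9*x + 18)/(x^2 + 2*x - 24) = (x + 3)/(x - 4)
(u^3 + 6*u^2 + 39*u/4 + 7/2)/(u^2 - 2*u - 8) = (u^2 + 4*u + 7/4)/(u - 4)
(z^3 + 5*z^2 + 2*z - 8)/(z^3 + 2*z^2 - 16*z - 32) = (z - 1)/(z - 4)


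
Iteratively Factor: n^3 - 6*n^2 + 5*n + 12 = (n - 4)*(n^2 - 2*n - 3) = (n - 4)*(n - 3)*(n + 1)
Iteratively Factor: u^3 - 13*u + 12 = (u - 1)*(u^2 + u - 12) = (u - 3)*(u - 1)*(u + 4)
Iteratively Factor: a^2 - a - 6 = (a + 2)*(a - 3)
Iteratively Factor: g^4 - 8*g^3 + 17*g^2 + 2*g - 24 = (g - 2)*(g^3 - 6*g^2 + 5*g + 12) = (g - 2)*(g + 1)*(g^2 - 7*g + 12) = (g - 4)*(g - 2)*(g + 1)*(g - 3)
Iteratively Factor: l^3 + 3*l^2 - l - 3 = (l + 1)*(l^2 + 2*l - 3) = (l + 1)*(l + 3)*(l - 1)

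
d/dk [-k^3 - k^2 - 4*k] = -3*k^2 - 2*k - 4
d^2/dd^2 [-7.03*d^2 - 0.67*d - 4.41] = -14.0600000000000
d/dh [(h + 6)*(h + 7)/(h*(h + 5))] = 2*(-4*h^2 - 42*h - 105)/(h^2*(h^2 + 10*h + 25))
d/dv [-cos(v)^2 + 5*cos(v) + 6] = (2*cos(v) - 5)*sin(v)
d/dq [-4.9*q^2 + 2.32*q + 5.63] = 2.32 - 9.8*q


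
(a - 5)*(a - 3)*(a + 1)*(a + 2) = a^4 - 5*a^3 - 7*a^2 + 29*a + 30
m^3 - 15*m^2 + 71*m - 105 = (m - 7)*(m - 5)*(m - 3)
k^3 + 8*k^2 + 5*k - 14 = (k - 1)*(k + 2)*(k + 7)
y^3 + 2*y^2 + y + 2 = (y + 2)*(y - I)*(y + I)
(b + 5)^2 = b^2 + 10*b + 25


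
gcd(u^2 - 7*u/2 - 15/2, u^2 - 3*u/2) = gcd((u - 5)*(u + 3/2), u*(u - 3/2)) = 1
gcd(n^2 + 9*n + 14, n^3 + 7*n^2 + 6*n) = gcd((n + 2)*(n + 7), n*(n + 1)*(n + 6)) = 1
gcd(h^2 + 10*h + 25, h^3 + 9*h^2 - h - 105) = h + 5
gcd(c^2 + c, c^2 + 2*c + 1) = c + 1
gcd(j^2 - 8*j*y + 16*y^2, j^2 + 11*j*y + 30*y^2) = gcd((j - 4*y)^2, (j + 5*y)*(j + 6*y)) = 1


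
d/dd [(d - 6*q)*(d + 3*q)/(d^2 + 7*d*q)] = 2*q*(5*d^2 + 18*d*q + 63*q^2)/(d^2*(d^2 + 14*d*q + 49*q^2))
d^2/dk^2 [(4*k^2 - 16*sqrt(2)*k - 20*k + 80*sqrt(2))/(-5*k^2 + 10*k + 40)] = 8*(3*k^3 + 4*sqrt(2)*k^3 - 60*sqrt(2)*k^2 - 24*k^2 + 120*k + 216*sqrt(2)*k - 304*sqrt(2) - 144)/(5*(k^6 - 6*k^5 - 12*k^4 + 88*k^3 + 96*k^2 - 384*k - 512))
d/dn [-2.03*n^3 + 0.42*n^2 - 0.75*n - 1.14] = -6.09*n^2 + 0.84*n - 0.75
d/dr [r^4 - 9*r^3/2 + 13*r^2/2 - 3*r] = 4*r^3 - 27*r^2/2 + 13*r - 3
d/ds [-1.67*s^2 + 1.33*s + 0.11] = 1.33 - 3.34*s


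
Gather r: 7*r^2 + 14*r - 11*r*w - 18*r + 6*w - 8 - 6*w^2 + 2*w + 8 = 7*r^2 + r*(-11*w - 4) - 6*w^2 + 8*w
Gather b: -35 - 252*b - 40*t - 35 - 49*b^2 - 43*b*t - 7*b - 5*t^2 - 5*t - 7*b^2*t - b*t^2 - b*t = b^2*(-7*t - 49) + b*(-t^2 - 44*t - 259) - 5*t^2 - 45*t - 70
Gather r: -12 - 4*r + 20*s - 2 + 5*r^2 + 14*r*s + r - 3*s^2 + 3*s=5*r^2 + r*(14*s - 3) - 3*s^2 + 23*s - 14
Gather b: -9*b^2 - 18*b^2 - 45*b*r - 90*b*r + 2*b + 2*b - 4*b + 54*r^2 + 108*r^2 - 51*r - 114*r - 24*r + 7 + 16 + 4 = -27*b^2 - 135*b*r + 162*r^2 - 189*r + 27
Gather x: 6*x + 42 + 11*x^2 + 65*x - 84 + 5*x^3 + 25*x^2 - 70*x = 5*x^3 + 36*x^2 + x - 42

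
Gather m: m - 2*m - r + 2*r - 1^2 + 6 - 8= -m + r - 3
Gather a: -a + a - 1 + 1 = 0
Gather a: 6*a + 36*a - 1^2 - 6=42*a - 7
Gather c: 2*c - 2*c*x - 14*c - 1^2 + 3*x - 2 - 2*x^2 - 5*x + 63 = c*(-2*x - 12) - 2*x^2 - 2*x + 60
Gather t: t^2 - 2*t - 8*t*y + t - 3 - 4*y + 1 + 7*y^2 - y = t^2 + t*(-8*y - 1) + 7*y^2 - 5*y - 2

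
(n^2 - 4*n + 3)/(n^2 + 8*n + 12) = (n^2 - 4*n + 3)/(n^2 + 8*n + 12)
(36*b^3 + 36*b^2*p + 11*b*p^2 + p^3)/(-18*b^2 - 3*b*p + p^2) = (12*b^2 + 8*b*p + p^2)/(-6*b + p)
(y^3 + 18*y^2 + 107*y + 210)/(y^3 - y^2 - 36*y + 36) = (y^2 + 12*y + 35)/(y^2 - 7*y + 6)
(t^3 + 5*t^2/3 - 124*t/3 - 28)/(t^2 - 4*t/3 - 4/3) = (t^2 + t - 42)/(t - 2)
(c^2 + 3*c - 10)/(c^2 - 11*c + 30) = (c^2 + 3*c - 10)/(c^2 - 11*c + 30)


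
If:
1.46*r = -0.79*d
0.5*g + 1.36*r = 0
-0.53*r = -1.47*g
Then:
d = 0.00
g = 0.00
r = 0.00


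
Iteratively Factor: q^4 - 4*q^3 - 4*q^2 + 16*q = (q - 2)*(q^3 - 2*q^2 - 8*q) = q*(q - 2)*(q^2 - 2*q - 8) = q*(q - 2)*(q + 2)*(q - 4)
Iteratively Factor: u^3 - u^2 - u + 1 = (u - 1)*(u^2 - 1) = (u - 1)^2*(u + 1)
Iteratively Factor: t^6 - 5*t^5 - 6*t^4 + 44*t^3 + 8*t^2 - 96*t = (t + 2)*(t^5 - 7*t^4 + 8*t^3 + 28*t^2 - 48*t) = (t - 4)*(t + 2)*(t^4 - 3*t^3 - 4*t^2 + 12*t) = (t - 4)*(t - 3)*(t + 2)*(t^3 - 4*t) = (t - 4)*(t - 3)*(t - 2)*(t + 2)*(t^2 + 2*t) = (t - 4)*(t - 3)*(t - 2)*(t + 2)^2*(t)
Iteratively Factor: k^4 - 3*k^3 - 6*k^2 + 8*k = (k + 2)*(k^3 - 5*k^2 + 4*k) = k*(k + 2)*(k^2 - 5*k + 4) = k*(k - 4)*(k + 2)*(k - 1)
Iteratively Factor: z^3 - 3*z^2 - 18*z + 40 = (z - 2)*(z^2 - z - 20) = (z - 5)*(z - 2)*(z + 4)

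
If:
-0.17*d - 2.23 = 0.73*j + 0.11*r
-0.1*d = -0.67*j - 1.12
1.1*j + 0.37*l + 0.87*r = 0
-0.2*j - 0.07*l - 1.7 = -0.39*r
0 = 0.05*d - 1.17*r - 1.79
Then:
No Solution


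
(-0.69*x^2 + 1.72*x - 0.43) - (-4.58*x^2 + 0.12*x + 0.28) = 3.89*x^2 + 1.6*x - 0.71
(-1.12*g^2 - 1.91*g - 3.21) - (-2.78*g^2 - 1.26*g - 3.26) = 1.66*g^2 - 0.65*g + 0.0499999999999998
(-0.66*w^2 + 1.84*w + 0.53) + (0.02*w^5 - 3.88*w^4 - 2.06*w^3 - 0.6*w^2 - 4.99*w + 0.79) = 0.02*w^5 - 3.88*w^4 - 2.06*w^3 - 1.26*w^2 - 3.15*w + 1.32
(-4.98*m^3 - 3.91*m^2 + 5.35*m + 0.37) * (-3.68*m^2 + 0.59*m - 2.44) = 18.3264*m^5 + 11.4506*m^4 - 9.8437*m^3 + 11.3353*m^2 - 12.8357*m - 0.9028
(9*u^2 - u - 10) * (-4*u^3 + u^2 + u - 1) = -36*u^5 + 13*u^4 + 48*u^3 - 20*u^2 - 9*u + 10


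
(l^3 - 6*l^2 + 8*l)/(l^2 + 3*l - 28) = l*(l - 2)/(l + 7)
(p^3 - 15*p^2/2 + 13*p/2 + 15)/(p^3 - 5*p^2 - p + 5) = (p^2 - 17*p/2 + 15)/(p^2 - 6*p + 5)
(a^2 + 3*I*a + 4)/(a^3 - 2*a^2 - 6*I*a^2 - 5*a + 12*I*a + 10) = (a + 4*I)/(a^2 - a*(2 + 5*I) + 10*I)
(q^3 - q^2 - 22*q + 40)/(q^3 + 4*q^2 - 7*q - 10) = (q - 4)/(q + 1)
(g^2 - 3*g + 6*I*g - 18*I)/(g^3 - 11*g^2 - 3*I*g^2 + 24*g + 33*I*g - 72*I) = (g + 6*I)/(g^2 - g*(8 + 3*I) + 24*I)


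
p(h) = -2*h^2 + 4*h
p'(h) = 4 - 4*h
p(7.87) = -92.39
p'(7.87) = -27.48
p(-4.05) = -49.00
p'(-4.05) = 20.20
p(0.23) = 0.81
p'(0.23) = 3.08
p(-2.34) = -20.31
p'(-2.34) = 13.36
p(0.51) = 1.52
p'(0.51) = 1.96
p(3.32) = -8.76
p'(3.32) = -9.28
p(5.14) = -32.28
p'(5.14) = -16.56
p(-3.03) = -30.48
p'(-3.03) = 16.12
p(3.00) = -6.00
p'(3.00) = -8.00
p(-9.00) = -198.00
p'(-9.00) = 40.00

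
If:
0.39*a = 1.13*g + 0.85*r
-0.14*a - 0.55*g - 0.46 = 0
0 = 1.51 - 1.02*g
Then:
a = -9.10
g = 1.48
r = -6.14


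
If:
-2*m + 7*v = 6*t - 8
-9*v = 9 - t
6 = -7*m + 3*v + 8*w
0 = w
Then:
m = -84/67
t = 45/67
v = -62/67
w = 0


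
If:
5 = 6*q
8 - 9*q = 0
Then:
No Solution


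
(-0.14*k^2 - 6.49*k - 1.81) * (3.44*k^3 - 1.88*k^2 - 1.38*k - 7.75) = -0.4816*k^5 - 22.0624*k^4 + 6.168*k^3 + 13.444*k^2 + 52.7953*k + 14.0275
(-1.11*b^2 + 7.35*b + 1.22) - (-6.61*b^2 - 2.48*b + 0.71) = 5.5*b^2 + 9.83*b + 0.51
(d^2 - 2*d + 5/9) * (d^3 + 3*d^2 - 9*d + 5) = d^5 + d^4 - 130*d^3/9 + 74*d^2/3 - 15*d + 25/9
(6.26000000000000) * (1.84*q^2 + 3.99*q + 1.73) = 11.5184*q^2 + 24.9774*q + 10.8298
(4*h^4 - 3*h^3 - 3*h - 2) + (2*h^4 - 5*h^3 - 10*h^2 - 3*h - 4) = 6*h^4 - 8*h^3 - 10*h^2 - 6*h - 6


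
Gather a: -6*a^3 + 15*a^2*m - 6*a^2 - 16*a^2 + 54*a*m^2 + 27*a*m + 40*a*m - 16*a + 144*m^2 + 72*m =-6*a^3 + a^2*(15*m - 22) + a*(54*m^2 + 67*m - 16) + 144*m^2 + 72*m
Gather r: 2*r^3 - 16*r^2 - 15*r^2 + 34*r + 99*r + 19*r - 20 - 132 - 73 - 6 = 2*r^3 - 31*r^2 + 152*r - 231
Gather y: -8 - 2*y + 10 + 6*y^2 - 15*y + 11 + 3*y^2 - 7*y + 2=9*y^2 - 24*y + 15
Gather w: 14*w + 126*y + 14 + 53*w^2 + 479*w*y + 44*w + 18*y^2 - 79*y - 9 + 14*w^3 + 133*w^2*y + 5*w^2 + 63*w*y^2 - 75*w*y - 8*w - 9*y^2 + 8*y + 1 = 14*w^3 + w^2*(133*y + 58) + w*(63*y^2 + 404*y + 50) + 9*y^2 + 55*y + 6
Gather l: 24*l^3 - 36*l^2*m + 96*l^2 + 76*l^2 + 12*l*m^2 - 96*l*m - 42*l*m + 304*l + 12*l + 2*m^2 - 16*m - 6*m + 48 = 24*l^3 + l^2*(172 - 36*m) + l*(12*m^2 - 138*m + 316) + 2*m^2 - 22*m + 48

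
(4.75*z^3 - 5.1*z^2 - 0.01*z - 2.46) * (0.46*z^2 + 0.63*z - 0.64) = 2.185*z^5 + 0.6465*z^4 - 6.2576*z^3 + 2.1261*z^2 - 1.5434*z + 1.5744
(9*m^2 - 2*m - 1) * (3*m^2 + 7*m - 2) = 27*m^4 + 57*m^3 - 35*m^2 - 3*m + 2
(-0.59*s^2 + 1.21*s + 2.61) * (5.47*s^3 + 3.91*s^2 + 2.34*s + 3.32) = -3.2273*s^5 + 4.3118*s^4 + 17.6272*s^3 + 11.0777*s^2 + 10.1246*s + 8.6652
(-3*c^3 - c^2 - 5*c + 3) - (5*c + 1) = -3*c^3 - c^2 - 10*c + 2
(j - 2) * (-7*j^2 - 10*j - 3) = -7*j^3 + 4*j^2 + 17*j + 6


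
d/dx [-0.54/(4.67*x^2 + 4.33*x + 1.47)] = (5.0436*x + 2.3382)/(4.67*x^2 + 4.33*x + 1.47)^2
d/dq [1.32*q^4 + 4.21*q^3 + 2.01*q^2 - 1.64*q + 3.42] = 5.28*q^3 + 12.63*q^2 + 4.02*q - 1.64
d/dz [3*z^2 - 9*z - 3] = 6*z - 9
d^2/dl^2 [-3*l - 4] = 0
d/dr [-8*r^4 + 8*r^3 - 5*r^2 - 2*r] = -32*r^3 + 24*r^2 - 10*r - 2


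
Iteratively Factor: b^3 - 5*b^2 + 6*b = (b - 3)*(b^2 - 2*b) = (b - 3)*(b - 2)*(b)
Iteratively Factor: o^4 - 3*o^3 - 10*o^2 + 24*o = (o - 2)*(o^3 - o^2 - 12*o) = (o - 4)*(o - 2)*(o^2 + 3*o) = (o - 4)*(o - 2)*(o + 3)*(o)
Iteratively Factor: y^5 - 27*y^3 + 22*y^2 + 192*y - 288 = (y + 4)*(y^4 - 4*y^3 - 11*y^2 + 66*y - 72) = (y - 2)*(y + 4)*(y^3 - 2*y^2 - 15*y + 36) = (y - 2)*(y + 4)^2*(y^2 - 6*y + 9) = (y - 3)*(y - 2)*(y + 4)^2*(y - 3)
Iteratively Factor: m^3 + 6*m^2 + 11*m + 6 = (m + 2)*(m^2 + 4*m + 3) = (m + 2)*(m + 3)*(m + 1)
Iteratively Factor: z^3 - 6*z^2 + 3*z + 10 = (z - 5)*(z^2 - z - 2) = (z - 5)*(z - 2)*(z + 1)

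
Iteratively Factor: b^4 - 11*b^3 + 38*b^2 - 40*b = (b - 2)*(b^3 - 9*b^2 + 20*b) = (b - 4)*(b - 2)*(b^2 - 5*b) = (b - 5)*(b - 4)*(b - 2)*(b)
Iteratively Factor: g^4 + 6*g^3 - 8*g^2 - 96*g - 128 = (g + 2)*(g^3 + 4*g^2 - 16*g - 64) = (g + 2)*(g + 4)*(g^2 - 16) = (g + 2)*(g + 4)^2*(g - 4)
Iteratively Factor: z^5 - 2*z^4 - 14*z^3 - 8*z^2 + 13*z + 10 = (z - 5)*(z^4 + 3*z^3 + z^2 - 3*z - 2) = (z - 5)*(z - 1)*(z^3 + 4*z^2 + 5*z + 2) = (z - 5)*(z - 1)*(z + 1)*(z^2 + 3*z + 2) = (z - 5)*(z - 1)*(z + 1)^2*(z + 2)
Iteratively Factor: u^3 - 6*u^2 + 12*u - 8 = (u - 2)*(u^2 - 4*u + 4) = (u - 2)^2*(u - 2)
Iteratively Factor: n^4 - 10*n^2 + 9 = (n + 1)*(n^3 - n^2 - 9*n + 9) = (n - 3)*(n + 1)*(n^2 + 2*n - 3) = (n - 3)*(n + 1)*(n + 3)*(n - 1)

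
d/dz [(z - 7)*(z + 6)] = 2*z - 1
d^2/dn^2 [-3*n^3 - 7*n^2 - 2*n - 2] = -18*n - 14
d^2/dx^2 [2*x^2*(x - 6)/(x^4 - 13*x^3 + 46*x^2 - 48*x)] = 4*(x^6 - 18*x^5 + 96*x^4 + 196*x^3 - 3600*x^2 + 11232*x - 10944)/(x^9 - 39*x^8 + 645*x^7 - 5929*x^6 + 33414*x^5 - 120108*x^4 + 276472*x^3 - 394560*x^2 + 317952*x - 110592)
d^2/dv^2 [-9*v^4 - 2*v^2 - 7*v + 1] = -108*v^2 - 4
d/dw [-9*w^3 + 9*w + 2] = 9 - 27*w^2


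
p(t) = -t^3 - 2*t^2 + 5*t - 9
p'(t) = -3*t^2 - 4*t + 5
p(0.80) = -6.79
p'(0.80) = -0.12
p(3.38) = -53.56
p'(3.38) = -42.79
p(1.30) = -8.08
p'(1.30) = -5.27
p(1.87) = -13.18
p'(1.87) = -12.97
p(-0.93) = -14.58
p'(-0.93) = 6.13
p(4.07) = -89.20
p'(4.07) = -60.97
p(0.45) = -7.25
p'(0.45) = 2.59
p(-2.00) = -19.00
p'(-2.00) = 1.00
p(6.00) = -267.00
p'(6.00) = -127.00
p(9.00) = -855.00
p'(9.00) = -274.00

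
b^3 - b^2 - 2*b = b*(b - 2)*(b + 1)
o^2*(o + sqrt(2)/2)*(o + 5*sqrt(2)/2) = o^4 + 3*sqrt(2)*o^3 + 5*o^2/2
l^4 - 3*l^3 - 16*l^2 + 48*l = l*(l - 4)*(l - 3)*(l + 4)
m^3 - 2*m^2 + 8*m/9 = m*(m - 4/3)*(m - 2/3)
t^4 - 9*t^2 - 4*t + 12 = (t - 3)*(t - 1)*(t + 2)^2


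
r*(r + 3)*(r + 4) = r^3 + 7*r^2 + 12*r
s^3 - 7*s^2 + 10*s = s*(s - 5)*(s - 2)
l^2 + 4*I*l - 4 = (l + 2*I)^2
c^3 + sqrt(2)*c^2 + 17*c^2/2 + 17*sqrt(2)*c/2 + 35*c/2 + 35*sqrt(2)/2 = (c + 7/2)*(c + 5)*(c + sqrt(2))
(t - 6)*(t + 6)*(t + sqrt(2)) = t^3 + sqrt(2)*t^2 - 36*t - 36*sqrt(2)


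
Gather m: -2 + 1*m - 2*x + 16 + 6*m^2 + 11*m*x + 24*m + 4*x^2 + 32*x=6*m^2 + m*(11*x + 25) + 4*x^2 + 30*x + 14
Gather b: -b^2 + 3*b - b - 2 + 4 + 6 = -b^2 + 2*b + 8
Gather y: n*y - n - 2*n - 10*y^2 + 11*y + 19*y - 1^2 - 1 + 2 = -3*n - 10*y^2 + y*(n + 30)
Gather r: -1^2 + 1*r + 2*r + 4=3*r + 3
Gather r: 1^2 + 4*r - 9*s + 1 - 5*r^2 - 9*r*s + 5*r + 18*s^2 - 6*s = -5*r^2 + r*(9 - 9*s) + 18*s^2 - 15*s + 2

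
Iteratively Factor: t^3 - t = (t)*(t^2 - 1) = t*(t - 1)*(t + 1)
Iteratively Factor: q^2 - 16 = (q - 4)*(q + 4)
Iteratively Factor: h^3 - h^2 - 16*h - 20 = (h + 2)*(h^2 - 3*h - 10) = (h + 2)^2*(h - 5)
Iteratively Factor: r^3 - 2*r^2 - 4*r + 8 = (r + 2)*(r^2 - 4*r + 4) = (r - 2)*(r + 2)*(r - 2)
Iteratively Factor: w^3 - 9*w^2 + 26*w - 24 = (w - 4)*(w^2 - 5*w + 6) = (w - 4)*(w - 3)*(w - 2)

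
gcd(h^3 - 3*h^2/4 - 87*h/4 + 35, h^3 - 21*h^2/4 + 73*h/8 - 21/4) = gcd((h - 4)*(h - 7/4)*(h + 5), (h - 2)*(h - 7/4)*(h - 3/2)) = h - 7/4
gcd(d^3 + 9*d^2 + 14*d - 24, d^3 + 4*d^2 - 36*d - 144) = d^2 + 10*d + 24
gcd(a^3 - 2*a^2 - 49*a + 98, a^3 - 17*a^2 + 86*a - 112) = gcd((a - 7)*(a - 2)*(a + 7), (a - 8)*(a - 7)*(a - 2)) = a^2 - 9*a + 14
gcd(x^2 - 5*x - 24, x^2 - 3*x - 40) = x - 8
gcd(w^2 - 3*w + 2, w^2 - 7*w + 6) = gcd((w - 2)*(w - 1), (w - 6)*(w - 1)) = w - 1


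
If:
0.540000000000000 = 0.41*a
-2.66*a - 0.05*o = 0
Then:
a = 1.32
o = -70.07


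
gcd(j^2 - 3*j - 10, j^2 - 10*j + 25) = j - 5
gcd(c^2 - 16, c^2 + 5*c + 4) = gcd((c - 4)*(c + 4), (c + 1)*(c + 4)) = c + 4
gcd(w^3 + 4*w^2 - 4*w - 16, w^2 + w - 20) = 1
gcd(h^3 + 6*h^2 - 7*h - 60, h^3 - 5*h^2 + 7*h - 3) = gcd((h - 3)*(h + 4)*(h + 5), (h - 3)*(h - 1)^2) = h - 3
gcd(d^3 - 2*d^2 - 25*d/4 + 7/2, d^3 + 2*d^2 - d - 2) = d + 2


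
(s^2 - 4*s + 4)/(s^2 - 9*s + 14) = (s - 2)/(s - 7)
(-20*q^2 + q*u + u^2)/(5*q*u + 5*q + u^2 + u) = (-4*q + u)/(u + 1)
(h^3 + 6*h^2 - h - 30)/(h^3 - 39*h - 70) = (h^2 + h - 6)/(h^2 - 5*h - 14)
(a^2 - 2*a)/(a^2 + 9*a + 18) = a*(a - 2)/(a^2 + 9*a + 18)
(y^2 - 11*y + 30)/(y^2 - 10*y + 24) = (y - 5)/(y - 4)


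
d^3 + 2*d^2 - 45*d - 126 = (d - 7)*(d + 3)*(d + 6)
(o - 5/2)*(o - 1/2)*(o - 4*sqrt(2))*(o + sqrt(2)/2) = o^4 - 7*sqrt(2)*o^3/2 - 3*o^3 - 11*o^2/4 + 21*sqrt(2)*o^2/2 - 35*sqrt(2)*o/8 + 12*o - 5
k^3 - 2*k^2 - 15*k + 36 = (k - 3)^2*(k + 4)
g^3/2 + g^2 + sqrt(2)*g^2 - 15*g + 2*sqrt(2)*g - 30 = (g/2 + 1)*(g - 3*sqrt(2))*(g + 5*sqrt(2))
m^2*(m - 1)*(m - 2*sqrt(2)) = m^4 - 2*sqrt(2)*m^3 - m^3 + 2*sqrt(2)*m^2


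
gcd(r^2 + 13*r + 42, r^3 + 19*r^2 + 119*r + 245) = r + 7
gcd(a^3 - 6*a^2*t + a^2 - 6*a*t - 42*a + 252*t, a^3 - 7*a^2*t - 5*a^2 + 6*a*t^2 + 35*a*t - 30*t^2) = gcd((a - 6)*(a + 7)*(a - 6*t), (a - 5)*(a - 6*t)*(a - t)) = -a + 6*t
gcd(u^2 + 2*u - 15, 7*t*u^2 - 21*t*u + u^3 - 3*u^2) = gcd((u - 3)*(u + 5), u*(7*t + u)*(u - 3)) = u - 3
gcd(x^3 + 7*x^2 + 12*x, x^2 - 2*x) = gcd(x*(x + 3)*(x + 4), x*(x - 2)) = x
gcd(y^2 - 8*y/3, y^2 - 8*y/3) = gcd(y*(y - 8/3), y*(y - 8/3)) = y^2 - 8*y/3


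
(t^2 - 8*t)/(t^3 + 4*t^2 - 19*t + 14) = t*(t - 8)/(t^3 + 4*t^2 - 19*t + 14)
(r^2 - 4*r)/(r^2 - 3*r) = (r - 4)/(r - 3)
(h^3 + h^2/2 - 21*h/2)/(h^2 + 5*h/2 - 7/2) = h*(h - 3)/(h - 1)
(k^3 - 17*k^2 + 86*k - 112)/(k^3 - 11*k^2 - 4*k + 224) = (k - 2)/(k + 4)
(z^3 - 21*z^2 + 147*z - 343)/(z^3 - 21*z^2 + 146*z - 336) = (z^2 - 14*z + 49)/(z^2 - 14*z + 48)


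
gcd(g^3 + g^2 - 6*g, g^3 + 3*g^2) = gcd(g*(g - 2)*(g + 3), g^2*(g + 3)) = g^2 + 3*g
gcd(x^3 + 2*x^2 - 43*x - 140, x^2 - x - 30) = x + 5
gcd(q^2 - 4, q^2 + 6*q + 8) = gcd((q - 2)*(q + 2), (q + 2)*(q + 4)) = q + 2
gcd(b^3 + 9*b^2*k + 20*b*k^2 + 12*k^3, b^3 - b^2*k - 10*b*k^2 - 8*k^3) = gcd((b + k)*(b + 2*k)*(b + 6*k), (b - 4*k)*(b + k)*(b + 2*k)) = b^2 + 3*b*k + 2*k^2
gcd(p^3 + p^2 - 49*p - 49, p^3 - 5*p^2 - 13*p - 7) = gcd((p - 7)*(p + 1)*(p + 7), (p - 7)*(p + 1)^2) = p^2 - 6*p - 7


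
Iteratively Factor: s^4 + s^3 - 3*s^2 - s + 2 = (s - 1)*(s^3 + 2*s^2 - s - 2) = (s - 1)*(s + 2)*(s^2 - 1) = (s - 1)^2*(s + 2)*(s + 1)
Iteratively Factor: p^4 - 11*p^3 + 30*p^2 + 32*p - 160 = (p - 4)*(p^3 - 7*p^2 + 2*p + 40) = (p - 4)*(p + 2)*(p^2 - 9*p + 20) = (p - 5)*(p - 4)*(p + 2)*(p - 4)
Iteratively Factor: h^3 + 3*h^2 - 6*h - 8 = (h - 2)*(h^2 + 5*h + 4) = (h - 2)*(h + 4)*(h + 1)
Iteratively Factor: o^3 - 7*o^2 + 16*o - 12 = (o - 3)*(o^2 - 4*o + 4) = (o - 3)*(o - 2)*(o - 2)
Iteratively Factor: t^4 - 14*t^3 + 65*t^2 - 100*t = (t - 4)*(t^3 - 10*t^2 + 25*t) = (t - 5)*(t - 4)*(t^2 - 5*t) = t*(t - 5)*(t - 4)*(t - 5)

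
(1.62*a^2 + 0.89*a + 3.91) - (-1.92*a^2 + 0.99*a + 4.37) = 3.54*a^2 - 0.1*a - 0.46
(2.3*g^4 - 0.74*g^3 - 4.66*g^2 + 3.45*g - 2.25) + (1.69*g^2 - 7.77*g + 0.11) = 2.3*g^4 - 0.74*g^3 - 2.97*g^2 - 4.32*g - 2.14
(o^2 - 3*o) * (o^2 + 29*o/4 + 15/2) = o^4 + 17*o^3/4 - 57*o^2/4 - 45*o/2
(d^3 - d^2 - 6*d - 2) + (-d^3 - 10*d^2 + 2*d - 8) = -11*d^2 - 4*d - 10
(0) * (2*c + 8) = 0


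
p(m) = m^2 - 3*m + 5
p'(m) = 2*m - 3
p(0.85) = 3.17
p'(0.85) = -1.30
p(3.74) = 7.77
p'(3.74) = 4.48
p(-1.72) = 13.12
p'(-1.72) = -6.44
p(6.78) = 30.63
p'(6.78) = 10.56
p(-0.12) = 5.37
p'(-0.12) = -3.24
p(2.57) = 3.89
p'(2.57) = 2.14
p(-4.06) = 33.66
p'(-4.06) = -11.12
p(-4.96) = 44.48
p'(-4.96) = -12.92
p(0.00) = 5.00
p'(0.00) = -3.00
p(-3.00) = 23.00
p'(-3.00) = -9.00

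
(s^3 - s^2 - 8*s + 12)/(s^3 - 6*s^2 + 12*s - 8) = (s + 3)/(s - 2)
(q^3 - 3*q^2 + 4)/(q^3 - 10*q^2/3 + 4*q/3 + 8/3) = 3*(q + 1)/(3*q + 2)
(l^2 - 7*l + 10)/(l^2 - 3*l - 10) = (l - 2)/(l + 2)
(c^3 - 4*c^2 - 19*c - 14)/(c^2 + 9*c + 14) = (c^2 - 6*c - 7)/(c + 7)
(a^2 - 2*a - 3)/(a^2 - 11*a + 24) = (a + 1)/(a - 8)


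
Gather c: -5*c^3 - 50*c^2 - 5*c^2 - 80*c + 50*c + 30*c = -5*c^3 - 55*c^2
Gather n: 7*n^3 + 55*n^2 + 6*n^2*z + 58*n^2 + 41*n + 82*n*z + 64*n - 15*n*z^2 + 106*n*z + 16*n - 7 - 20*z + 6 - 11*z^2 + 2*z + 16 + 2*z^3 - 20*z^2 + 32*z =7*n^3 + n^2*(6*z + 113) + n*(-15*z^2 + 188*z + 121) + 2*z^3 - 31*z^2 + 14*z + 15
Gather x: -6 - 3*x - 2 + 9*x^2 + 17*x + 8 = 9*x^2 + 14*x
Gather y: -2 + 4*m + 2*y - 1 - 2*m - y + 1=2*m + y - 2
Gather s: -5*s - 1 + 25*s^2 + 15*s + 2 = 25*s^2 + 10*s + 1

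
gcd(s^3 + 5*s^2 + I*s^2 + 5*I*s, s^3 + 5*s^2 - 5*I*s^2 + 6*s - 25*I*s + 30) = s^2 + s*(5 + I) + 5*I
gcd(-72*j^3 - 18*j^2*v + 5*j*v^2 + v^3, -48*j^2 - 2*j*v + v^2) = 6*j + v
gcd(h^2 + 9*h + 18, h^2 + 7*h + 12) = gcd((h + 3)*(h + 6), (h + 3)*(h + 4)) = h + 3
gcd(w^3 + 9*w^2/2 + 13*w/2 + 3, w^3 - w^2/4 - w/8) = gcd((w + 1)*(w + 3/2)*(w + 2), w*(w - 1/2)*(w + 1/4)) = 1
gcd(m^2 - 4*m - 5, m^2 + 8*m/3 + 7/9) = 1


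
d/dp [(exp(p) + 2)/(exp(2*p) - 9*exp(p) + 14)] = (-(exp(p) + 2)*(2*exp(p) - 9) + exp(2*p) - 9*exp(p) + 14)*exp(p)/(exp(2*p) - 9*exp(p) + 14)^2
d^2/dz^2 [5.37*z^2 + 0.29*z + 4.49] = 10.7400000000000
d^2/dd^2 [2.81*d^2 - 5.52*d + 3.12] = 5.62000000000000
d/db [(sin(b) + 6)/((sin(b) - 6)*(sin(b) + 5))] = (-12*sin(b) + cos(b)^2 - 25)*cos(b)/((sin(b) - 6)^2*(sin(b) + 5)^2)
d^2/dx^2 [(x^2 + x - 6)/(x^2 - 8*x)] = 6*(3*x^3 - 6*x^2 + 48*x - 128)/(x^3*(x^3 - 24*x^2 + 192*x - 512))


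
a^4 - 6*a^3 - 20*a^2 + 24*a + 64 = (a - 8)*(a - 2)*(a + 2)^2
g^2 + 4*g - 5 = (g - 1)*(g + 5)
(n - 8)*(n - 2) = n^2 - 10*n + 16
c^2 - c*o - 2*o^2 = (c - 2*o)*(c + o)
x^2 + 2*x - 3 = (x - 1)*(x + 3)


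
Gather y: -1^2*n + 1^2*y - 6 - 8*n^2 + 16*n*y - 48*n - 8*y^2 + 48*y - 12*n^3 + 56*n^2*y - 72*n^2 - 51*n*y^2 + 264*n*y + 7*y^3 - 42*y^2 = -12*n^3 - 80*n^2 - 49*n + 7*y^3 + y^2*(-51*n - 50) + y*(56*n^2 + 280*n + 49) - 6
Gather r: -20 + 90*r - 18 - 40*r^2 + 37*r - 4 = -40*r^2 + 127*r - 42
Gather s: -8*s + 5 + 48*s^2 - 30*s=48*s^2 - 38*s + 5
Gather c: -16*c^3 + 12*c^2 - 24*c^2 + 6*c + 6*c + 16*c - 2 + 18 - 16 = -16*c^3 - 12*c^2 + 28*c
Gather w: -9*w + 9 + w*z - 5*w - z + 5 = w*(z - 14) - z + 14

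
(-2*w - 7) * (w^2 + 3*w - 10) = -2*w^3 - 13*w^2 - w + 70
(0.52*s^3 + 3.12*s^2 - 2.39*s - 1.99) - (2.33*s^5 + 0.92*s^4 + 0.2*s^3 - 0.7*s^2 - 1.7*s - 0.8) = -2.33*s^5 - 0.92*s^4 + 0.32*s^3 + 3.82*s^2 - 0.69*s - 1.19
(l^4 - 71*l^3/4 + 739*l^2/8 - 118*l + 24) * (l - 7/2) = l^5 - 85*l^4/4 + 309*l^3/2 - 7061*l^2/16 + 437*l - 84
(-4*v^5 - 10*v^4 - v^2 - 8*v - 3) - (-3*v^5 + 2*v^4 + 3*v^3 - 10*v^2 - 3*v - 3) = -v^5 - 12*v^4 - 3*v^3 + 9*v^2 - 5*v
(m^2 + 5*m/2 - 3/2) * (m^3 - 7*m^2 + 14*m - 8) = m^5 - 9*m^4/2 - 5*m^3 + 75*m^2/2 - 41*m + 12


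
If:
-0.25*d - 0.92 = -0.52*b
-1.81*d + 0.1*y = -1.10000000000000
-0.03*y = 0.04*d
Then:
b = 2.04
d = 0.57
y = -0.75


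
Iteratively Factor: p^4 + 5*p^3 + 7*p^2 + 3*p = (p + 1)*(p^3 + 4*p^2 + 3*p) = (p + 1)^2*(p^2 + 3*p) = (p + 1)^2*(p + 3)*(p)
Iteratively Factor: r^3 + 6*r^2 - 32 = (r + 4)*(r^2 + 2*r - 8) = (r - 2)*(r + 4)*(r + 4)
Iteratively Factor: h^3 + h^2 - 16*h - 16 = (h - 4)*(h^2 + 5*h + 4) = (h - 4)*(h + 1)*(h + 4)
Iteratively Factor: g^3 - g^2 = (g - 1)*(g^2) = g*(g - 1)*(g)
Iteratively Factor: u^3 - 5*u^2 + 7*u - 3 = (u - 3)*(u^2 - 2*u + 1) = (u - 3)*(u - 1)*(u - 1)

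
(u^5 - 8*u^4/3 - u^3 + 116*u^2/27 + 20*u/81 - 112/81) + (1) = u^5 - 8*u^4/3 - u^3 + 116*u^2/27 + 20*u/81 - 31/81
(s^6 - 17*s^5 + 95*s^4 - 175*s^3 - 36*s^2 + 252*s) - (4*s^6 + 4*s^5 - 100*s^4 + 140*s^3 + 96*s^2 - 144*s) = -3*s^6 - 21*s^5 + 195*s^4 - 315*s^3 - 132*s^2 + 396*s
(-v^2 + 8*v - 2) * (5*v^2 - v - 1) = -5*v^4 + 41*v^3 - 17*v^2 - 6*v + 2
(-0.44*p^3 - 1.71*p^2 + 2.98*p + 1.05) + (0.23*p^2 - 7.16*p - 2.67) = -0.44*p^3 - 1.48*p^2 - 4.18*p - 1.62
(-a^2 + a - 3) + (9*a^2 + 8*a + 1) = 8*a^2 + 9*a - 2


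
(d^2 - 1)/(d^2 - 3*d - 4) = (d - 1)/(d - 4)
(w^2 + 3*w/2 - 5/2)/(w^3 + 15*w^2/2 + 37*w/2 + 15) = (w - 1)/(w^2 + 5*w + 6)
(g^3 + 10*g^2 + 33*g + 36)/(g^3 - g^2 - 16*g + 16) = (g^2 + 6*g + 9)/(g^2 - 5*g + 4)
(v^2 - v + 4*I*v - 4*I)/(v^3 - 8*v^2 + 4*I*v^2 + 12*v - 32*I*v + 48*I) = (v - 1)/(v^2 - 8*v + 12)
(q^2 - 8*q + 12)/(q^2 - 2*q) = (q - 6)/q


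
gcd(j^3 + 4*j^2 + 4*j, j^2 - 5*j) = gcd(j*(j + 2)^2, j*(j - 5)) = j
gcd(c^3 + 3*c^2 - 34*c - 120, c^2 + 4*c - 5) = c + 5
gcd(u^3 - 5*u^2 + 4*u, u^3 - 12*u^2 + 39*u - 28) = u^2 - 5*u + 4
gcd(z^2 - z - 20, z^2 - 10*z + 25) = z - 5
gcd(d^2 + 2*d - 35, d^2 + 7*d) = d + 7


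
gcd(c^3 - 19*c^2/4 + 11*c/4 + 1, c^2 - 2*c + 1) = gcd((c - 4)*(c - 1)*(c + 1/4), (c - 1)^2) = c - 1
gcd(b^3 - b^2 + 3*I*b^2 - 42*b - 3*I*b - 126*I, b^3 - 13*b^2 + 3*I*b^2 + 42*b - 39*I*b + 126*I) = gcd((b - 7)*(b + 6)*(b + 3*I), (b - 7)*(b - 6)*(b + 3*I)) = b^2 + b*(-7 + 3*I) - 21*I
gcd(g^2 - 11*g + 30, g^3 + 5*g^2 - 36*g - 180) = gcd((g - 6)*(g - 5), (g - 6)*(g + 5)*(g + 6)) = g - 6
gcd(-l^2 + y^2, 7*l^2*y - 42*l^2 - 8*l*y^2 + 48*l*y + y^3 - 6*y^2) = -l + y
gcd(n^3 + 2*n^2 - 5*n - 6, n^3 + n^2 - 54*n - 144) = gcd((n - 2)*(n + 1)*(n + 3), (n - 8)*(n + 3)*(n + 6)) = n + 3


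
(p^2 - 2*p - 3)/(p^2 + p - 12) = (p + 1)/(p + 4)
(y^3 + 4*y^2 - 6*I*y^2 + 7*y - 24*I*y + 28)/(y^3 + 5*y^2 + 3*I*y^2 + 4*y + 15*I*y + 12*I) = (y^2 - 6*I*y + 7)/(y^2 + y*(1 + 3*I) + 3*I)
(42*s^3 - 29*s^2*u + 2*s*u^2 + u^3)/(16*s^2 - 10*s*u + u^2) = (21*s^2 - 4*s*u - u^2)/(8*s - u)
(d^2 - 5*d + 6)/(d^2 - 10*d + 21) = (d - 2)/(d - 7)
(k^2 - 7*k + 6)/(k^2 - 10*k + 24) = (k - 1)/(k - 4)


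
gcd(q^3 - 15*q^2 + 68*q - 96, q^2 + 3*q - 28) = q - 4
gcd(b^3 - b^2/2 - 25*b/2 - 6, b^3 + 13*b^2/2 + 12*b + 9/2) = b^2 + 7*b/2 + 3/2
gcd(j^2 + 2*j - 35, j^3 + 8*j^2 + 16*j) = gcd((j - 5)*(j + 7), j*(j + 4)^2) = 1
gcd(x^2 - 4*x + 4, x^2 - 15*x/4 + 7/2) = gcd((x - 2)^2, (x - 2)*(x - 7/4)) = x - 2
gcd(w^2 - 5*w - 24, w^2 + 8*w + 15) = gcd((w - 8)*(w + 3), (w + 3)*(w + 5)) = w + 3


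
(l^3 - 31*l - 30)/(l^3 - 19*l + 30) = (l^3 - 31*l - 30)/(l^3 - 19*l + 30)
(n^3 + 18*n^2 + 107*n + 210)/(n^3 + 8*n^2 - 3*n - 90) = (n + 7)/(n - 3)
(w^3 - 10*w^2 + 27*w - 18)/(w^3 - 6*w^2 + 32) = (w^3 - 10*w^2 + 27*w - 18)/(w^3 - 6*w^2 + 32)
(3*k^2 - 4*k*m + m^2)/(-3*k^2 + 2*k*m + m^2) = (-3*k + m)/(3*k + m)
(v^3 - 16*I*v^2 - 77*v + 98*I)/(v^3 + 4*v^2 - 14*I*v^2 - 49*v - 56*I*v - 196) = (v - 2*I)/(v + 4)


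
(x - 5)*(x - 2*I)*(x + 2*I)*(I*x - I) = I*x^4 - 6*I*x^3 + 9*I*x^2 - 24*I*x + 20*I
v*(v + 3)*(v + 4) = v^3 + 7*v^2 + 12*v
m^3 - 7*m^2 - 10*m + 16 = (m - 8)*(m - 1)*(m + 2)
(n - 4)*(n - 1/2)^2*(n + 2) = n^4 - 3*n^3 - 23*n^2/4 + 15*n/2 - 2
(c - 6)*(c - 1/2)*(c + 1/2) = c^3 - 6*c^2 - c/4 + 3/2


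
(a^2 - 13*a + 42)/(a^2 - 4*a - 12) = (a - 7)/(a + 2)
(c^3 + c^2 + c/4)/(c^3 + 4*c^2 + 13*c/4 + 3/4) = c/(c + 3)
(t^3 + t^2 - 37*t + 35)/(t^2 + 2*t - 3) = (t^2 + 2*t - 35)/(t + 3)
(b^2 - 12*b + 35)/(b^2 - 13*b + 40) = (b - 7)/(b - 8)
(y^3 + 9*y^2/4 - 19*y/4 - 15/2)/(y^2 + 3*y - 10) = (4*y^2 + 17*y + 15)/(4*(y + 5))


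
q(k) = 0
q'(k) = 0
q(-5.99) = 0.00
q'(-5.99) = 0.00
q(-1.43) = 0.00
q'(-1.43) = 0.00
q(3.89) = 0.00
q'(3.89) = 0.00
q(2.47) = 0.00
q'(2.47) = 0.00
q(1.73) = 0.00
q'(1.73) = 0.00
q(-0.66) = 0.00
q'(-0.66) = 0.00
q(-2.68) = 0.00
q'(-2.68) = 0.00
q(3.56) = 0.00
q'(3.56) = 0.00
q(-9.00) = 0.00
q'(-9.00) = 0.00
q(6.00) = 0.00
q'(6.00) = 0.00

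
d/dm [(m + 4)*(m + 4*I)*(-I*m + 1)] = -3*I*m^2 + m*(10 - 8*I) + 20 + 4*I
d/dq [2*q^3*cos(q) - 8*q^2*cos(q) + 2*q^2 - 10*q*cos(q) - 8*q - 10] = -2*q^3*sin(q) + 8*q^2*sin(q) + 6*q^2*cos(q) + 10*q*sin(q) - 16*q*cos(q) + 4*q - 10*cos(q) - 8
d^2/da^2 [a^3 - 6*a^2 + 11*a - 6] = 6*a - 12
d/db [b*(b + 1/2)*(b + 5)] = 3*b^2 + 11*b + 5/2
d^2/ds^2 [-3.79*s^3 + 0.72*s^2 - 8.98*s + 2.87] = 1.44 - 22.74*s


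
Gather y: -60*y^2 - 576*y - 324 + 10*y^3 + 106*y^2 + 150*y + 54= 10*y^3 + 46*y^2 - 426*y - 270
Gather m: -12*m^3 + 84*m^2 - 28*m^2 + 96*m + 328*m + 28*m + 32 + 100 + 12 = -12*m^3 + 56*m^2 + 452*m + 144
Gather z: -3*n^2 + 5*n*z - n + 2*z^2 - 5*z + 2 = -3*n^2 - n + 2*z^2 + z*(5*n - 5) + 2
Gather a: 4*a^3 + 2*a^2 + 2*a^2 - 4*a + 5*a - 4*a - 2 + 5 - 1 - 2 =4*a^3 + 4*a^2 - 3*a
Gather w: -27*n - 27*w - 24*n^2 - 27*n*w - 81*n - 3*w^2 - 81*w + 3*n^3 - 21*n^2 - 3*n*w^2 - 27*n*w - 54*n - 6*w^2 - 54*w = 3*n^3 - 45*n^2 - 162*n + w^2*(-3*n - 9) + w*(-54*n - 162)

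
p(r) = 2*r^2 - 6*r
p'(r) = 4*r - 6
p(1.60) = -4.48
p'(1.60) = 0.40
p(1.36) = -4.46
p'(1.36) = -0.56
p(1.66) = -4.45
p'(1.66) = 0.64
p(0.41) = -2.12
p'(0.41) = -4.36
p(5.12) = 21.71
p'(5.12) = 14.48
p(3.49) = 3.42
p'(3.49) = 7.96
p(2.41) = -2.84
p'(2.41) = 3.64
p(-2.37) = 25.45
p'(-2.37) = -15.48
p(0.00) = 0.00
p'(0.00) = -6.00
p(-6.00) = 108.00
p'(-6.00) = -30.00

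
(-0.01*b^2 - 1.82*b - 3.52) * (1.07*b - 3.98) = -0.0107*b^3 - 1.9076*b^2 + 3.4772*b + 14.0096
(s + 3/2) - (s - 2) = 7/2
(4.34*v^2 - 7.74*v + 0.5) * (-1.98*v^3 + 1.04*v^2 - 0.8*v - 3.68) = -8.5932*v^5 + 19.8388*v^4 - 12.5116*v^3 - 9.2592*v^2 + 28.0832*v - 1.84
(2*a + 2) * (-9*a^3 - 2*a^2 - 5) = -18*a^4 - 22*a^3 - 4*a^2 - 10*a - 10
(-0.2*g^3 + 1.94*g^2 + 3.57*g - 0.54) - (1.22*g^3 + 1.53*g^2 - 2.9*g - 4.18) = -1.42*g^3 + 0.41*g^2 + 6.47*g + 3.64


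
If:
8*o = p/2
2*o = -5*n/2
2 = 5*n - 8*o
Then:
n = 2/15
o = -1/6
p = -8/3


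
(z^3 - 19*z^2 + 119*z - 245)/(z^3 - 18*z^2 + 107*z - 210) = (z - 7)/(z - 6)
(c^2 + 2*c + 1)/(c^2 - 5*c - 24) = (c^2 + 2*c + 1)/(c^2 - 5*c - 24)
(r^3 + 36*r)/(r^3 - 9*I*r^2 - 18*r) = (r + 6*I)/(r - 3*I)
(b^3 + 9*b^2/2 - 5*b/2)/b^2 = b + 9/2 - 5/(2*b)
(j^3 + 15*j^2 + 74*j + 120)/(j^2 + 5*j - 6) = (j^2 + 9*j + 20)/(j - 1)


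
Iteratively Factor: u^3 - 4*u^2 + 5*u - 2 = (u - 2)*(u^2 - 2*u + 1) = (u - 2)*(u - 1)*(u - 1)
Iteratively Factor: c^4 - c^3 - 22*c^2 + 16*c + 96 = (c + 2)*(c^3 - 3*c^2 - 16*c + 48) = (c - 3)*(c + 2)*(c^2 - 16) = (c - 4)*(c - 3)*(c + 2)*(c + 4)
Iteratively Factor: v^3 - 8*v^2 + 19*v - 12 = (v - 1)*(v^2 - 7*v + 12) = (v - 3)*(v - 1)*(v - 4)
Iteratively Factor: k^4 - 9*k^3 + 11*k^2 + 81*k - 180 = (k + 3)*(k^3 - 12*k^2 + 47*k - 60) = (k - 4)*(k + 3)*(k^2 - 8*k + 15) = (k - 5)*(k - 4)*(k + 3)*(k - 3)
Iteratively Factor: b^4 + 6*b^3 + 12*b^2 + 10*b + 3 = (b + 1)*(b^3 + 5*b^2 + 7*b + 3) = (b + 1)^2*(b^2 + 4*b + 3) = (b + 1)^2*(b + 3)*(b + 1)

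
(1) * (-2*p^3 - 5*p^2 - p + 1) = -2*p^3 - 5*p^2 - p + 1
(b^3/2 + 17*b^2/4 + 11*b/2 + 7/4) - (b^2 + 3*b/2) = b^3/2 + 13*b^2/4 + 4*b + 7/4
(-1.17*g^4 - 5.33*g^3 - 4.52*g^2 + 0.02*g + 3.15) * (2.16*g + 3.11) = -2.5272*g^5 - 15.1515*g^4 - 26.3395*g^3 - 14.014*g^2 + 6.8662*g + 9.7965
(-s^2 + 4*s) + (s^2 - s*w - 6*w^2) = -s*w + 4*s - 6*w^2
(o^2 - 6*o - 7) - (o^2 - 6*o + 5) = -12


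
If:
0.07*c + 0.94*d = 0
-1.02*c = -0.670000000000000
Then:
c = 0.66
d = -0.05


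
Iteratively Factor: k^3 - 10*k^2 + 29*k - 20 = (k - 4)*(k^2 - 6*k + 5) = (k - 4)*(k - 1)*(k - 5)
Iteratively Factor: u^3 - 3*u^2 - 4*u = (u)*(u^2 - 3*u - 4) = u*(u - 4)*(u + 1)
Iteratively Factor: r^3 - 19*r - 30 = (r - 5)*(r^2 + 5*r + 6) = (r - 5)*(r + 2)*(r + 3)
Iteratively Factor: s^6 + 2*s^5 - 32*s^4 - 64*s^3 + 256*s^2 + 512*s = (s)*(s^5 + 2*s^4 - 32*s^3 - 64*s^2 + 256*s + 512) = s*(s + 2)*(s^4 - 32*s^2 + 256) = s*(s - 4)*(s + 2)*(s^3 + 4*s^2 - 16*s - 64) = s*(s - 4)*(s + 2)*(s + 4)*(s^2 - 16) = s*(s - 4)*(s + 2)*(s + 4)^2*(s - 4)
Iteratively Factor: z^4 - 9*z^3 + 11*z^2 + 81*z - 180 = (z - 4)*(z^3 - 5*z^2 - 9*z + 45) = (z - 5)*(z - 4)*(z^2 - 9) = (z - 5)*(z - 4)*(z - 3)*(z + 3)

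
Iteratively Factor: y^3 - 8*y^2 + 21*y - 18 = (y - 3)*(y^2 - 5*y + 6) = (y - 3)^2*(y - 2)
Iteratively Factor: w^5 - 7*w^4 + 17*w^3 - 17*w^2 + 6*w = (w - 3)*(w^4 - 4*w^3 + 5*w^2 - 2*w) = (w - 3)*(w - 1)*(w^3 - 3*w^2 + 2*w) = (w - 3)*(w - 2)*(w - 1)*(w^2 - w) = w*(w - 3)*(w - 2)*(w - 1)*(w - 1)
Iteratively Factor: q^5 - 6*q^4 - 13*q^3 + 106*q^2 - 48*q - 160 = (q - 5)*(q^4 - q^3 - 18*q^2 + 16*q + 32) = (q - 5)*(q + 1)*(q^3 - 2*q^2 - 16*q + 32) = (q - 5)*(q - 4)*(q + 1)*(q^2 + 2*q - 8) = (q - 5)*(q - 4)*(q + 1)*(q + 4)*(q - 2)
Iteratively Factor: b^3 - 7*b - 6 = (b - 3)*(b^2 + 3*b + 2) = (b - 3)*(b + 2)*(b + 1)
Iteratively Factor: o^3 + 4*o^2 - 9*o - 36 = (o + 3)*(o^2 + o - 12) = (o + 3)*(o + 4)*(o - 3)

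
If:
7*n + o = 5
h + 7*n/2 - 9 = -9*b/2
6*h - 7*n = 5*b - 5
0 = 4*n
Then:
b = 59/32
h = 45/64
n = 0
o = 5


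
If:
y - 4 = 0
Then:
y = 4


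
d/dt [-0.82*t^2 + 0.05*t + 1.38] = 0.05 - 1.64*t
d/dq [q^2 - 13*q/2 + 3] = 2*q - 13/2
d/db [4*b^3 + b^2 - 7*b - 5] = 12*b^2 + 2*b - 7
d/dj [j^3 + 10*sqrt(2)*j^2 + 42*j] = 3*j^2 + 20*sqrt(2)*j + 42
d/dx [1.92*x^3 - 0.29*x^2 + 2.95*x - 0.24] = 5.76*x^2 - 0.58*x + 2.95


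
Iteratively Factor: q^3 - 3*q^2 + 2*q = (q - 1)*(q^2 - 2*q) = q*(q - 1)*(q - 2)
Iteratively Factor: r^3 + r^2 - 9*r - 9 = (r + 1)*(r^2 - 9) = (r - 3)*(r + 1)*(r + 3)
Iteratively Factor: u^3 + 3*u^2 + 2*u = (u)*(u^2 + 3*u + 2) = u*(u + 1)*(u + 2)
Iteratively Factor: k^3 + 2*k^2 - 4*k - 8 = (k + 2)*(k^2 - 4) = (k + 2)^2*(k - 2)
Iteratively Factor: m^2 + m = (m)*(m + 1)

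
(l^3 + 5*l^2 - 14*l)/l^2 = l + 5 - 14/l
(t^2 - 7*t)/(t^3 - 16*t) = (t - 7)/(t^2 - 16)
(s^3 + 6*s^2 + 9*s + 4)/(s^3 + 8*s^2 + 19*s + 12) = (s + 1)/(s + 3)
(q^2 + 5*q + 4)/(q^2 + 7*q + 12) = (q + 1)/(q + 3)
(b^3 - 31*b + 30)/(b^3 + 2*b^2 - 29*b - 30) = (b - 1)/(b + 1)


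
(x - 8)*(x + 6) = x^2 - 2*x - 48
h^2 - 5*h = h*(h - 5)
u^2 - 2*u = u*(u - 2)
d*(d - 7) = d^2 - 7*d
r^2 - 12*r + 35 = (r - 7)*(r - 5)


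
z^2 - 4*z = z*(z - 4)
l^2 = l^2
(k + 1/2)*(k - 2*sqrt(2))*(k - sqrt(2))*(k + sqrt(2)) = k^4 - 2*sqrt(2)*k^3 + k^3/2 - 2*k^2 - sqrt(2)*k^2 - k + 4*sqrt(2)*k + 2*sqrt(2)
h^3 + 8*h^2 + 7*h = h*(h + 1)*(h + 7)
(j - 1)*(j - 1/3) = j^2 - 4*j/3 + 1/3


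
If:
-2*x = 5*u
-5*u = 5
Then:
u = -1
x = 5/2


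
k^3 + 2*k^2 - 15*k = k*(k - 3)*(k + 5)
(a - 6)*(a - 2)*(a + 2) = a^3 - 6*a^2 - 4*a + 24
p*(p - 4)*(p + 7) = p^3 + 3*p^2 - 28*p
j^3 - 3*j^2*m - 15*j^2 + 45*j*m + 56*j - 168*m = (j - 8)*(j - 7)*(j - 3*m)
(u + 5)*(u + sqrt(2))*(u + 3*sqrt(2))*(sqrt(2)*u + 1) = sqrt(2)*u^4 + 5*sqrt(2)*u^3 + 9*u^3 + 10*sqrt(2)*u^2 + 45*u^2 + 6*u + 50*sqrt(2)*u + 30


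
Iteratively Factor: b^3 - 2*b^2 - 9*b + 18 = (b + 3)*(b^2 - 5*b + 6) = (b - 2)*(b + 3)*(b - 3)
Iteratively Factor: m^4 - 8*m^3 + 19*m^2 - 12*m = (m - 1)*(m^3 - 7*m^2 + 12*m) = m*(m - 1)*(m^2 - 7*m + 12) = m*(m - 4)*(m - 1)*(m - 3)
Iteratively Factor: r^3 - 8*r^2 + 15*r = (r - 3)*(r^2 - 5*r) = (r - 5)*(r - 3)*(r)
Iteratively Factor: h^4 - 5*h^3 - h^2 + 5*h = (h + 1)*(h^3 - 6*h^2 + 5*h) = h*(h + 1)*(h^2 - 6*h + 5) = h*(h - 5)*(h + 1)*(h - 1)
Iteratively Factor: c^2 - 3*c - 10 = (c - 5)*(c + 2)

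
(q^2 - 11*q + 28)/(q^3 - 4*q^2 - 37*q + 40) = (q^2 - 11*q + 28)/(q^3 - 4*q^2 - 37*q + 40)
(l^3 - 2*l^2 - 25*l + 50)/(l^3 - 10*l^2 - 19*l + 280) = (l^2 - 7*l + 10)/(l^2 - 15*l + 56)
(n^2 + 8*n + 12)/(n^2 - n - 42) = (n + 2)/(n - 7)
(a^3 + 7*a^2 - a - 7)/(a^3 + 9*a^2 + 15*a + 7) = (a - 1)/(a + 1)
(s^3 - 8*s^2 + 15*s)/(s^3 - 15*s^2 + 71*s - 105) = s/(s - 7)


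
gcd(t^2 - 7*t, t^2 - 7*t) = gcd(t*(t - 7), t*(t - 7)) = t^2 - 7*t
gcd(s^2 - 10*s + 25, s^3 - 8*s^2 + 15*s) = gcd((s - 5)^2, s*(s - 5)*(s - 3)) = s - 5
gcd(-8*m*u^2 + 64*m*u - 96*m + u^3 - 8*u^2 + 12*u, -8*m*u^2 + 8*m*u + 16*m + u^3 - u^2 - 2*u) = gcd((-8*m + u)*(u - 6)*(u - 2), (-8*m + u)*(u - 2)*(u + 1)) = -8*m*u + 16*m + u^2 - 2*u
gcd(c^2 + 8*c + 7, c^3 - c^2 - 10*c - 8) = c + 1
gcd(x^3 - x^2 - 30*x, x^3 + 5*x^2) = x^2 + 5*x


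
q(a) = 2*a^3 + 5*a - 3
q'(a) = 6*a^2 + 5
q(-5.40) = -344.93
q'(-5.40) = 179.96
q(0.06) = -2.70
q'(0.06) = 5.02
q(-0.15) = -3.76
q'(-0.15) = 5.14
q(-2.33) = -39.95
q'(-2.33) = 37.57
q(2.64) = 47.00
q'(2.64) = 46.82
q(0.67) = 0.95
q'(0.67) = 7.69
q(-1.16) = -11.92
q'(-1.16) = 13.07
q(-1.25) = -13.16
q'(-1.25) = 14.38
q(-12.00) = -3519.00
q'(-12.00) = 869.00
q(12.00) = 3513.00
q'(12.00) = 869.00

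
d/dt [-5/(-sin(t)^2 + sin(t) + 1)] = 5*(1 - 2*sin(t))*cos(t)/(sin(t) + cos(t)^2)^2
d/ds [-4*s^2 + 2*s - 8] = 2 - 8*s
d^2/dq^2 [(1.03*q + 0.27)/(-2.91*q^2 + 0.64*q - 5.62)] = (-(1.03*q + 0.27)*(5.82*q - 0.64)*(11.64*q - 1.28) + (17.9838*q + 0.253)*(2.91*q^2 - 0.64*q + 5.62))/(2.91*q^2 - 0.64*q + 5.62)^3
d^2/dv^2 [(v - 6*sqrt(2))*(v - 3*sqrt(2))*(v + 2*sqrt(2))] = 6*v - 14*sqrt(2)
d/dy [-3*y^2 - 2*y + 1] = -6*y - 2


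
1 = 1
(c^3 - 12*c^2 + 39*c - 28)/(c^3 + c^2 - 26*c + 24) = (c - 7)/(c + 6)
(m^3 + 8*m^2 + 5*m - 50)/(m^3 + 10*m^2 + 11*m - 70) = (m + 5)/(m + 7)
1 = 1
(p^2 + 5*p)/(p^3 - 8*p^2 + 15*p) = (p + 5)/(p^2 - 8*p + 15)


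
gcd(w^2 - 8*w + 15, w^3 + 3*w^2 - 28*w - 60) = w - 5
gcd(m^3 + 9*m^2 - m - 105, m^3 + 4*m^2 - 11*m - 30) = m^2 + 2*m - 15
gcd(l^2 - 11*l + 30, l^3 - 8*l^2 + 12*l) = l - 6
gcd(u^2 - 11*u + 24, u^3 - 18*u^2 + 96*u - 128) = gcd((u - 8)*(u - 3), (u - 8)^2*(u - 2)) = u - 8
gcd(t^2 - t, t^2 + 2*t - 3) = t - 1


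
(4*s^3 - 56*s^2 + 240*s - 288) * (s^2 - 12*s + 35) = 4*s^5 - 104*s^4 + 1052*s^3 - 5128*s^2 + 11856*s - 10080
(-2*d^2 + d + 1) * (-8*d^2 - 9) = 16*d^4 - 8*d^3 + 10*d^2 - 9*d - 9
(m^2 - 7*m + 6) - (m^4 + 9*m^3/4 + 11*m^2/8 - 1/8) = -m^4 - 9*m^3/4 - 3*m^2/8 - 7*m + 49/8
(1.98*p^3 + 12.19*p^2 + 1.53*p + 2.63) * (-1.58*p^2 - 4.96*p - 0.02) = -3.1284*p^5 - 29.081*p^4 - 62.9194*p^3 - 11.988*p^2 - 13.0754*p - 0.0526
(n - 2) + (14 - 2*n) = 12 - n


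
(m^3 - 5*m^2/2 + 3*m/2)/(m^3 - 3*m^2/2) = (m - 1)/m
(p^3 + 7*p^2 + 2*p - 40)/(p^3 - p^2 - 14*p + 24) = (p + 5)/(p - 3)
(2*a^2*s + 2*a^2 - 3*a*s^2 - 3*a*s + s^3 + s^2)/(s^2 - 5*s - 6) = (2*a^2 - 3*a*s + s^2)/(s - 6)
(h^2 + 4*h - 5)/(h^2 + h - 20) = (h - 1)/(h - 4)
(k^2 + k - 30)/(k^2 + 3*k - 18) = (k - 5)/(k - 3)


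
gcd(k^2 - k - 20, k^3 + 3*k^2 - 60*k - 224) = k + 4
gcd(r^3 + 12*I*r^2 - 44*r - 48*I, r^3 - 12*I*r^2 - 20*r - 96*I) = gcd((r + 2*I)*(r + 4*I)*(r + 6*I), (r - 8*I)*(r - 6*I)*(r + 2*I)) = r + 2*I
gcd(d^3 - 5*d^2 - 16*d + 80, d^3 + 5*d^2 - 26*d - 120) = d^2 - d - 20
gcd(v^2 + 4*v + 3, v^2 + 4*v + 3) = v^2 + 4*v + 3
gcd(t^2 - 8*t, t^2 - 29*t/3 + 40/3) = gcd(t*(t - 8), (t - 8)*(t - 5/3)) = t - 8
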